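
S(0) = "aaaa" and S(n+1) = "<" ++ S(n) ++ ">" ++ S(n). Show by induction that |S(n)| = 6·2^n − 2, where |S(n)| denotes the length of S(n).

Base case: |S(0)| = 4, and 6·2^0 − 2 = 4.
Assume |S(j)| = 6·2^j − 2.
Then |S(j+1)| = 1 + |S(j)| + 1 + |S(j)| = 2|S(j)| + 2 = 2(6·2^j − 2) + 2 = 6·2^{j+1} − 4 + 2 = 6·2^{j+1} − 2.
Hence |S(n)| = 6·2^n − 2 for every n ≥ 0, by induction.

|S(n)| = 6·2^n − 2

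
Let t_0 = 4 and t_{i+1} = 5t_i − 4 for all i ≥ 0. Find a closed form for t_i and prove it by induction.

Claim: t_i = 3·5^i + 1.

Base case: t_0 = 4, and 3·5^0 + 1 = 3 + 1 = 4.
Assume t_j = 3·5^j + 1 for some j ≥ 0.
Then t_{j+1} = 5t_j − 4 = 5·(3·5^j + 1) − 4 = 15·5^j + 5 − 4 = 3·5^{j+1} + 1.
Hence t_i = 3·5^i + 1 for every i ≥ 0, by induction.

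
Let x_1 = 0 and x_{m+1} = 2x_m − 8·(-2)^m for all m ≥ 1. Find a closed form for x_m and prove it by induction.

Claim: x_m = 2·2^m + 2·(-2)^m.

Base case: x_1 = 0, and 2·2^1 + 2·(-2)^1 = 4 − 4 = 0.
Assume x_k = 2·2^k + 2·(-2)^k for some k ≥ 1.
Then x_{k+1} = 2x_k − 8·(-2)^k = 2·(2·2^k + 2·(-2)^k) − 8·(-2)^k = 2·2^{k+1} + 4·(-2)^k − 8·(-2)^k = 2·2^{k+1} − 4·(-2)^k = 2·2^{k+1} + 2·(-2)^{k+1}.
So the formula holds for k+1, and by induction x_m = 2·2^m + 2·(-2)^m for all m ≥ 1.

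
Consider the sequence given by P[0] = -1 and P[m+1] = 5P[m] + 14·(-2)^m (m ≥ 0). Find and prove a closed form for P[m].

Claim: P[m] = 5^m − 2·(-2)^m.

Base case: P[0] = -1, and 5^0 − 2·(-2)^0 = 1 − 2 = -1.
Assume P[r] = 5^r − 2·(-2)^r for some r ≥ 0.
Then P[r+1] = 5P[r] + 14·(-2)^r = 5·(5^r − 2·(-2)^r) + 14·(-2)^r = 5^{r+1} − 10·(-2)^r + 14·(-2)^r = 5^{r+1} + 4·(-2)^r = 5^{r+1} − 2·(-2)^{r+1}.
This completes the inductive step, so P[m] = 5^m − 2·(-2)^m for all m ≥ 0.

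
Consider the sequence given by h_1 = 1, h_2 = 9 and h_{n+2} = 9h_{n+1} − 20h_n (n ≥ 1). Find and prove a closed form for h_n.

Claim: h_n = 5^n − 4^n.

Base cases: h_1 = 1 and 5^1 − 4^1 = 1; h_2 = 9 and 5^2 − 4^2 = 9.
Assume h_j = 5^j − 4^j for all 1 ≤ j ≤ m, where m ≥ 2.
Then h_{m+1} = 9h_m − 20h_{m−1} = 9·(5^m − 4^m) − 20·(5^{m−1} − 4^{m−1}) = (9·5 − 20)5^{m−1} − (9·4 − 20)4^{m−1} = 25·5^{m−1} − 16·4^{m−1} = 5^{m+1} − 4^{m+1}.
By strong induction, h_n = 5^n − 4^n for all n ≥ 1.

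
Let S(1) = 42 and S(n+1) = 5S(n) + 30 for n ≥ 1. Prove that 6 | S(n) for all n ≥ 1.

Base case: S(1) = 42 = 6·7, so 6 | S(1).
Assume 6 | S(m), so S(m) = 6t for some integer t.
Then S(m+1) = 5S(m) + 30 = 5·(6t) + 30 = 6(5t + 5), so 6 | S(m+1).
This completes the inductive step, so 6 | S(n) for all n ≥ 1.

6 | S(n)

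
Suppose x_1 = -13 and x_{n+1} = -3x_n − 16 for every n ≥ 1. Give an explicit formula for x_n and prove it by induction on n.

Claim: x_n = 3·(-3)^n − 4.

Base case: x_1 = -13, and 3·(-3)^1 − 4 = -9 − 4 = -13.
Assume x_j = 3·(-3)^j − 4 for some j ≥ 1.
Then x_{j+1} = -3x_j − 16 = -3·(3·(-3)^j − 4) − 16 = -9·(-3)^j + 12 − 16 = 3·(-3)^{j+1} − 4.
This completes the inductive step, so x_n = 3·(-3)^n − 4 for all n ≥ 1.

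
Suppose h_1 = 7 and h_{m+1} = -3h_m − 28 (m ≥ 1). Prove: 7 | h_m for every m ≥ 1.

Base case: h_1 = 7 = 7·1, so 7 | h_1.
Assume 7 | h_k, so h_k = 7t for some integer t.
Then h_{k+1} = -3h_k − 28 = -3·(7t) − 28 = 7(-3t − 4), so 7 | h_{k+1}.
So the property holds for k+1, and by induction 7 | h_m for all m ≥ 1.

7 | h_m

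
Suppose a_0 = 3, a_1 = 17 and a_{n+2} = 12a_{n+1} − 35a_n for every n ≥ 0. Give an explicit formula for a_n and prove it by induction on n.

Claim: a_n = 7^n + 2·5^n.

Base cases: a_0 = 3 and 7^0 + 2·5^0 = 3; a_1 = 17 and 7^1 + 2·5^1 = 17.
Assume a_j = 7^j + 2·5^j for all 0 ≤ j ≤ m, where m ≥ 1.
Then a_{m+1} = 12a_m − 35a_{m−1} = 12·(7^m + 2·5^m) − 35·(7^{m−1} + 2·5^{m−1}) = (12·7 − 35)7^{m−1} + 2·(12·5 − 35)5^{m−1} = 49·7^{m−1} + 50·5^{m−1} = 7^{m+1} + 2·5^{m+1}.
This completes the inductive step, so a_n = 7^n + 2·5^n for all n ≥ 0.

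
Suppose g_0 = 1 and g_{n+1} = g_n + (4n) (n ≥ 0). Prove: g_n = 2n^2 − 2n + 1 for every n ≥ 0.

Base case: g_0 = 1, and 2·0^2 − 2·0 + 1 = 1.
Assume g_k = 2k^2 − 2k + 1.
Then g_{k+1} = g_k + (4k) = (2k^2 − 2k + 1) + (4k) = 2k^2 + 2k + 1,
and 2·(k+1)^2 − 2·(k+1) + 1 = 2k^2 + 2k + 1.
This completes the inductive step, so g_n = 2n^2 − 2n + 1 for all n ≥ 0.

g_n = 2n^2 − 2n + 1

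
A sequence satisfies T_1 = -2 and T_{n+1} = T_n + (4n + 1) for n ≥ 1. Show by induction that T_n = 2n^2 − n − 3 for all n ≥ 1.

Base case: T_1 = -2, and 2·1^2 − 1 − 3 = -2.
Assume T_r = 2r^2 − r − 3.
Then T_{r+1} = T_r + (4r + 1) = (2r^2 − r − 3) + (4r + 1) = 2r^2 + 3r − 2,
and 2·(r+1)^2 − (r+1) − 3 = 2r^2 + 3r − 2.
This completes the inductive step, so T_n = 2n^2 − n − 3 for all n ≥ 1.

T_n = 2n^2 − n − 3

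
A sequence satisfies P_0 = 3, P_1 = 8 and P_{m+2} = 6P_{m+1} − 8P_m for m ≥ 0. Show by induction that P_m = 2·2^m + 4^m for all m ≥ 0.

Base cases: P_0 = 3 and 2·2^0 + 4^0 = 3; P_1 = 8 and 2·2^1 + 4^1 = 8.
Assume P_i = 2·2^i + 4^i for all 0 ≤ i ≤ j, where j ≥ 1.
Then P_{j+1} = 6P_j − 8P_{j−1} = 6·(2·2^j + 4^j) − 8·(2·2^{j−1} + 4^{j−1}) = 2·(6·2 − 8)2^{j−1} + (6·4 − 8)4^{j−1} = 8·2^{j−1} + 16·4^{j−1} = 2·2^{j+1} + 4^{j+1}.
So the formula holds for j+1, and by strong induction P_m = 2·2^m + 4^m for all m ≥ 0.

P_m = 2·2^m + 4^m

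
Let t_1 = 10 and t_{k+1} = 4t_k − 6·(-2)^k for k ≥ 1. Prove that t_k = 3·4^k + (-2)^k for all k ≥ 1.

Base case: t_1 = 10, and 3·4^1 + (-2)^1 = 12 − 2 = 10.
Assume t_j = 3·4^j + (-2)^j for some j ≥ 1.
Then t_{j+1} = 4t_j − 6·(-2)^j = 4·(3·4^j + (-2)^j) − 6·(-2)^j = 3·4^{j+1} + 4·(-2)^j − 6·(-2)^j = 3·4^{j+1} − 2·(-2)^j = 3·4^{j+1} + (-2)^{j+1}.
So the formula holds for j+1, and by induction t_k = 3·4^k + (-2)^k for all k ≥ 1.

t_k = 3·4^k + (-2)^k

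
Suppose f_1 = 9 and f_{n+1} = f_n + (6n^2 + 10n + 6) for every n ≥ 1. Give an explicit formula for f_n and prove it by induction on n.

Claim: f_n = 2n^3 + 2n^2 + 2n + 3.

Base case: f_1 = 9, and 2·1^3 + 2·1^2 + 2·1 + 3 = 9.
Assume f_r = 2r^3 + 2r^2 + 2r + 3.
Then f_{r+1} = f_r + (6r^2 + 10r + 6) = (2r^3 + 2r^2 + 2r + 3) + (6r^2 + 10r + 6) = 2r^3 + 8r^2 + 12r + 9,
and 2·(r+1)^3 + 2·(r+1)^2 + 2·(r+1) + 3 = 2r^3 + 8r^2 + 12r + 9.
Hence f_n = 2n^3 + 2n^2 + 2n + 3 for every n ≥ 1, by induction.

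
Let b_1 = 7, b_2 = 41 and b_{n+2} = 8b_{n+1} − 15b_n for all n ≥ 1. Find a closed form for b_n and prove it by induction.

Claim: b_n = 2·5^n − 3^n.

Base cases: b_1 = 7 and 2·5^1 − 3^1 = 7; b_2 = 41 and 2·5^2 − 3^2 = 41.
Assume b_j = 2·5^j − 3^j for all 1 ≤ j ≤ r, where r ≥ 2.
Then b_{r+1} = 8b_r − 15b_{r−1} = 8·(2·5^r − 3^r) − 15·(2·5^{r−1} − 3^{r−1}) = 2·(8·5 − 15)5^{r−1} − (8·3 − 15)3^{r−1} = 50·5^{r−1} − 9·3^{r−1} = 2·5^{r+1} − 3^{r+1}.
Hence b_n = 2·5^n − 3^n for every n ≥ 1, by strong induction.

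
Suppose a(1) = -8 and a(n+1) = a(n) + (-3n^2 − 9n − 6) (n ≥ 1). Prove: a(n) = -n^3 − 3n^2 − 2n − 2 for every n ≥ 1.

Base case: a(1) = -8, and -1^3 − 3·1^2 − 2·1 − 2 = -8.
Assume a(j) = -j^3 − 3j^2 − 2j − 2.
Then a(j+1) = a(j) + (-3j^2 − 9j − 6) = (-j^3 − 3j^2 − 2j − 2) + (-3j^2 − 9j − 6) = -j^3 − 6j^2 − 11j − 8,
and -(j+1)^3 − 3·(j+1)^2 − 2·(j+1) − 2 = -j^3 − 6j^2 − 11j − 8.
This completes the inductive step, so a(n) = -n^3 − 3n^2 − 2n − 2 for all n ≥ 1.

a(n) = -n^3 − 3n^2 − 2n − 2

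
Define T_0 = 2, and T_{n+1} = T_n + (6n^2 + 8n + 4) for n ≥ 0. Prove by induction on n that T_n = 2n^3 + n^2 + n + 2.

Base case: T_0 = 2, and 2·0^3 + 0^2 + 0 + 2 = 2.
Assume T_k = 2k^3 + k^2 + k + 2.
Then T_{k+1} = T_k + (6k^2 + 8k + 4) = (2k^3 + k^2 + k + 2) + (6k^2 + 8k + 4) = 2k^3 + 7k^2 + 9k + 6,
and 2·(k+1)^3 + (k+1)^2 + (k+1) + 2 = 2k^3 + 7k^2 + 9k + 6.
By induction, T_n = 2n^3 + n^2 + n + 2 for all n ≥ 0.

T_n = 2n^3 + n^2 + n + 2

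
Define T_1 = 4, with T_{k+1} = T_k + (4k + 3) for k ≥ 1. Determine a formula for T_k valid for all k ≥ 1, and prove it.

Claim: T_k = 2k^2 + k + 1.

Base case: T_1 = 4, and 2·1^2 + 1 + 1 = 4.
Assume T_r = 2r^2 + r + 1.
Then T_{r+1} = T_r + (4r + 3) = (2r^2 + r + 1) + (4r + 3) = 2r^2 + 5r + 4,
and 2·(r+1)^2 + (r+1) + 1 = 2r^2 + 5r + 4.
This completes the inductive step, so T_k = 2k^2 + k + 1 for all k ≥ 1.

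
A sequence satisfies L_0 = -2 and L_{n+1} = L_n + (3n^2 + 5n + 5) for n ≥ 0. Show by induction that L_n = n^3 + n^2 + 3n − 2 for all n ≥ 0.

Base case: L_0 = -2, and 0^3 + 0^2 + 3·0 − 2 = -2.
Assume L_k = k^3 + k^2 + 3k − 2.
Then L_{k+1} = L_k + (3k^2 + 5k + 5) = (k^3 + k^2 + 3k − 2) + (3k^2 + 5k + 5) = k^3 + 4k^2 + 8k + 3,
and (k+1)^3 + (k+1)^2 + 3·(k+1) − 2 = k^3 + 4k^2 + 8k + 3.
Hence L_n = n^3 + n^2 + 3n − 2 for every n ≥ 0, by induction.

L_n = n^3 + n^2 + 3n − 2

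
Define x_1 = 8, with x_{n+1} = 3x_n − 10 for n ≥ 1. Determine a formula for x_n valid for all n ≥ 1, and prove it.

Claim: x_n = 3^n + 5.

Base case: x_1 = 8, and 3^1 + 5 = 3 + 5 = 8.
Assume x_j = 3^j + 5 for some j ≥ 1.
Then x_{j+1} = 3x_j − 10 = 3·(3^j + 5) − 10 = 3^{j+1} + 15 − 10 = 3^{j+1} + 5.
This completes the inductive step, so x_n = 3^n + 5 for all n ≥ 1.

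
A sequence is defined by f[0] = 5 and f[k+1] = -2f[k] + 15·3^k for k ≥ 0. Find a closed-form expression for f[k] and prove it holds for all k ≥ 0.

Claim: f[k] = 2·(-2)^k + 3·3^k.

Base case: f[0] = 5, and 2·(-2)^0 + 3·3^0 = 2 + 3 = 5.
Assume f[r] = 2·(-2)^r + 3·3^r for some r ≥ 0.
Then f[r+1] = -2f[r] + 15·3^r = -2·(2·(-2)^r + 3·3^r) + 15·3^r = 2·(-2)^{r+1} − 6·3^r + 15·3^r = 2·(-2)^{r+1} + 9·3^r = 2·(-2)^{r+1} + 3·3^{r+1}.
This completes the inductive step, so f[k] = 2·(-2)^k + 3·3^k for all k ≥ 0.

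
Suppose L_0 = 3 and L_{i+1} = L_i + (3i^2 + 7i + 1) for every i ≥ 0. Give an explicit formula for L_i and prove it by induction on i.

Claim: L_i = i^3 + 2i^2 − 2i + 3.

Base case: L_0 = 3, and 0^3 + 2·0^2 − 2·0 + 3 = 3.
Assume L_m = m^3 + 2m^2 − 2m + 3.
Then L_{m+1} = L_m + (3m^2 + 7m + 1) = (m^3 + 2m^2 − 2m + 3) + (3m^2 + 7m + 1) = m^3 + 5m^2 + 5m + 4,
and (m+1)^3 + 2·(m+1)^2 − 2·(m+1) + 3 = m^3 + 5m^2 + 5m + 4.
Hence L_i = i^3 + 2i^2 − 2i + 3 for every i ≥ 0, by induction.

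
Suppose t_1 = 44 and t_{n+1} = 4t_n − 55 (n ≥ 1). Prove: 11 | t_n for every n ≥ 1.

Base case: t_1 = 44 = 11·4, so 11 | t_1.
Assume 11 | t_r, so t_r = 11s for some integer s.
Then t_{r+1} = 4t_r − 55 = 4·(11s) − 55 = 11(4s − 5), so 11 | t_{r+1}.
Hence 11 | t_n for every n ≥ 1, by induction.

11 | t_n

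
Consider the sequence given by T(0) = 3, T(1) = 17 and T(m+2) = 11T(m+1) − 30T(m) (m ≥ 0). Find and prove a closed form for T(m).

Claim: T(m) = 2·6^m + 5^m.

Base cases: T(0) = 3 and 2·6^0 + 5^0 = 3; T(1) = 17 and 2·6^1 + 5^1 = 17.
Assume T(j) = 2·6^j + 5^j for all 0 ≤ j ≤ k, where k ≥ 1.
Then T(k+1) = 11T(k) − 30T(k−1) = 11·(2·6^k + 5^k) − 30·(2·6^{k−1} + 5^{k−1}) = 2·(11·6 − 30)6^{k−1} + (11·5 − 30)5^{k−1} = 72·6^{k−1} + 25·5^{k−1} = 2·6^{k+1} + 5^{k+1}.
So the formula holds for k+1, and by strong induction T(m) = 2·6^m + 5^m for all m ≥ 0.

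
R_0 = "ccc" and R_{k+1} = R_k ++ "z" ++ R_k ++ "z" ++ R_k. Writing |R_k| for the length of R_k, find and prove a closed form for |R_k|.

Claim: |R_k| = 4·3^k − 1.

Base case: |R_0| = 3, and 4·3^0 − 1 = 3.
Assume |R_j| = 4·3^j − 1.
Then |R_{j+1}| = 3|R_j| + 2 = 3(4·3^j − 1) + 2 = 4·3^{j+1} − 3 + 2 = 4·3^{j+1} − 1.
Hence |R_k| = 4·3^k − 1 for every k ≥ 0, by induction.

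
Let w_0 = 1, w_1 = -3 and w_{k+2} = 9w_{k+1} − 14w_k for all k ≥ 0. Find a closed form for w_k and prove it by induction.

Claim: w_k = -7^k + 2·2^k.

Base cases: w_0 = 1 and -7^0 + 2·2^0 = 1; w_1 = -3 and -7^1 + 2·2^1 = -3.
Assume w_j = -7^j + 2·2^j for all 0 ≤ j ≤ m, where m ≥ 1.
Then w_{m+1} = 9w_m − 14w_{m−1} = 9·(-7^m + 2·2^m) − 14·(-7^{m−1} + 2·2^{m−1}) = -(9·7 − 14)7^{m−1} + 2·(9·2 − 14)2^{m−1} = -49·7^{m−1} + 8·2^{m−1} = -7^{m+1} + 2·2^{m+1}.
This completes the inductive step, so w_k = -7^k + 2·2^k for all k ≥ 0.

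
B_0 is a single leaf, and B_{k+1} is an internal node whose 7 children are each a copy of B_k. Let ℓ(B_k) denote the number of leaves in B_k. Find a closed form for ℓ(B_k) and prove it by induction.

Claim: ℓ(B_k) = 7^k.

Base case: ℓ(B_0) = 1, and 7^0 = 1.
Assume ℓ(B_j) = 7^j.
Then ℓ(B_{j+1}) = 7·ℓ(B_j) = 7·7^j = 7^{j+1}.
By induction, ℓ(B_k) = 7^k for all k ≥ 0.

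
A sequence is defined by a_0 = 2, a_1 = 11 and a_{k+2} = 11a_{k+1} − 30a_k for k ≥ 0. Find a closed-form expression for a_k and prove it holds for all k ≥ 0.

Claim: a_k = 6^k + 5^k.

Base cases: a_0 = 2 and 6^0 + 5^0 = 2; a_1 = 11 and 6^1 + 5^1 = 11.
Assume a_i = 6^i + 5^i for all 0 ≤ i ≤ j, where j ≥ 1.
Then a_{j+1} = 11a_j − 30a_{j−1} = 11·(6^j + 5^j) − 30·(6^{j−1} + 5^{j−1}) = (11·6 − 30)6^{j−1} + (11·5 − 30)5^{j−1} = 36·6^{j−1} + 25·5^{j−1} = 6^{j+1} + 5^{j+1}.
Hence a_k = 6^k + 5^k for every k ≥ 0, by strong induction.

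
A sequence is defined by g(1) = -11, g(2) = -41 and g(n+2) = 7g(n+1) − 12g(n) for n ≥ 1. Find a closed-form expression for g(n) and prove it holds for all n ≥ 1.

Claim: g(n) = -3^n − 2·4^n.

Base cases: g(1) = -11 and -3^1 − 2·4^1 = -11; g(2) = -41 and -3^2 − 2·4^2 = -41.
Assume g(j) = -3^j − 2·4^j for all 1 ≤ j ≤ r, where r ≥ 2.
Then g(r+1) = 7g(r) − 12g(r−1) = 7·(-3^r − 2·4^r) − 12·(-3^{r−1} − 2·4^{r−1}) = -(7·3 − 12)3^{r−1} − 2·(7·4 − 12)4^{r−1} = -9·3^{r−1} − 32·4^{r−1} = -3^{r+1} − 2·4^{r+1}.
Hence g(n) = -3^n − 2·4^n for every n ≥ 1, by strong induction.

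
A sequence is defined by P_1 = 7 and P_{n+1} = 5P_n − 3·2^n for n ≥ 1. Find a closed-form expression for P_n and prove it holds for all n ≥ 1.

Claim: P_n = 5^n + 2^n.

Base case: P_1 = 7, and 5^1 + 2^1 = 5 + 2 = 7.
Assume P_r = 5^r + 2^r for some r ≥ 1.
Then P_{r+1} = 5P_r − 3·2^r = 5·(5^r + 2^r) − 3·2^r = 5^{r+1} + 5·2^r − 3·2^r = 5^{r+1} + 2·2^r = 5^{r+1} + 2^{r+1}.
By induction, P_n = 5^n + 2^n for all n ≥ 1.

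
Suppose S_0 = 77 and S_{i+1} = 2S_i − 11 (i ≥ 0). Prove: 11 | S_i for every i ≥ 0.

Base case: S_0 = 77 = 11·7, so 11 | S_0.
Assume 11 | S_r, so S_r = 11t for some integer t.
Then S_{r+1} = 2S_r − 11 = 2·(11t) − 11 = 11(2t − 1), so 11 | S_{r+1}.
This completes the inductive step, so 11 | S_i for all i ≥ 0.

11 | S_i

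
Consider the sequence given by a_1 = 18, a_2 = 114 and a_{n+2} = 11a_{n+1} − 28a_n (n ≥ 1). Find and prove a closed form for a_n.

Claim: a_n = 2·7^n + 4^n.

Base cases: a_1 = 18 and 2·7^1 + 4^1 = 18; a_2 = 114 and 2·7^2 + 4^2 = 114.
Assume a_j = 2·7^j + 4^j for all 1 ≤ j ≤ r, where r ≥ 2.
Then a_{r+1} = 11a_r − 28a_{r−1} = 11·(2·7^r + 4^r) − 28·(2·7^{r−1} + 4^{r−1}) = 2·(11·7 − 28)7^{r−1} + (11·4 − 28)4^{r−1} = 98·7^{r−1} + 16·4^{r−1} = 2·7^{r+1} + 4^{r+1}.
So the formula holds for r+1, and by strong induction a_n = 2·7^n + 4^n for all n ≥ 1.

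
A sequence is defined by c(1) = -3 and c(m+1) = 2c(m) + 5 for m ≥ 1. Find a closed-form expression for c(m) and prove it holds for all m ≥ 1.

Claim: c(m) = 2^m − 5.

Base case: c(1) = -3, and 2^1 − 5 = 2 − 5 = -3.
Assume c(j) = 2^j − 5 for some j ≥ 1.
Then c(j+1) = 2c(j) + 5 = 2·(2^j − 5) + 5 = 2^{j+1} − 10 + 5 = 2^{j+1} − 5.
Hence c(m) = 2^m − 5 for every m ≥ 1, by induction.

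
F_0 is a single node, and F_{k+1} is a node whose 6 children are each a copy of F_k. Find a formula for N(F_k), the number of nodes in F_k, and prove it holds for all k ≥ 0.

Claim: N(F_k) = (6^{k+1} − 1)/5.

Base case: N(F_0) = 1, and (6^{0+1} − 1)/5 = 1.
Assume N(F_m) = (6^{m+1} − 1)/5.
Then N(F_{m+1}) = 1 + 6N(F_m) = 1 + 6·(6^{m+1} − 1)/5 = 1 + (6^{m+2} − 6)/5 = (5 + 6^{m+2} − 6)/5 = (6^{m+2} − 1)/5.
So the formula holds for m+1, and by induction N(F_k) = (6^{k+1} − 1)/5 for all k ≥ 0.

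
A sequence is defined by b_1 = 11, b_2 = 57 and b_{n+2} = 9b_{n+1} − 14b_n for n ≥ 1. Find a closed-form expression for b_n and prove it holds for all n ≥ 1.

Claim: b_n = 2·2^n + 7^n.

Base cases: b_1 = 11 and 2·2^1 + 7^1 = 11; b_2 = 57 and 2·2^2 + 7^2 = 57.
Assume b_j = 2·2^j + 7^j for all 1 ≤ j ≤ m, where m ≥ 2.
Then b_{m+1} = 9b_m − 14b_{m−1} = 9·(2·2^m + 7^m) − 14·(2·2^{m−1} + 7^{m−1}) = 2·(9·2 − 14)2^{m−1} + (9·7 − 14)7^{m−1} = 8·2^{m−1} + 49·7^{m−1} = 2·2^{m+1} + 7^{m+1}.
So the formula holds for m+1, and by strong induction b_n = 2·2^n + 7^n for all n ≥ 1.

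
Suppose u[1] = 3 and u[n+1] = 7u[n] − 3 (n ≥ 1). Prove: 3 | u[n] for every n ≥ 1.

Base case: u[1] = 3 = 3·1, so 3 | u[1].
Assume 3 | u[r], so u[r] = 3t for some integer t.
Then u[r+1] = 7u[r] − 3 = 7·(3t) − 3 = 3(7t − 1), so 3 | u[r+1].
By induction, 3 | u[n] for all n ≥ 1.

3 | u[n]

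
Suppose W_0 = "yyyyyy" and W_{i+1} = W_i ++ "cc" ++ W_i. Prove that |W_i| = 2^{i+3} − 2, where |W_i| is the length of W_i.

Base case: |W_0| = 6, and 2^{0+3} − 2 = 6.
Assume |W_r| = 2^{r+3} − 2.
Then |W_{r+1}| = |W_r| + 2 + |W_r| = 2|W_r| + 2 = 2(2^{r+3} − 2) + 2 = 2^{r+1+3} − 4 + 2 = 2^{r+1+3} − 2.
This completes the inductive step, so |W_i| = 2^{i+3} − 2 for all i ≥ 0.

|W_i| = 2^{i+3} − 2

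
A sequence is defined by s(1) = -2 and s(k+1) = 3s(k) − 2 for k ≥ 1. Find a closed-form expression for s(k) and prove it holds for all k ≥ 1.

Claim: s(k) = -3^k + 1.

Base case: s(1) = -2, and -3^1 + 1 = -3 + 1 = -2.
Assume s(m) = -3^m + 1 for some m ≥ 1.
Then s(m+1) = 3s(m) − 2 = 3·(-3^m + 1) − 2 = -3^{m+1} + 3 − 2 = -3^{m+1} + 1.
This completes the inductive step, so s(k) = -3^k + 1 for all k ≥ 1.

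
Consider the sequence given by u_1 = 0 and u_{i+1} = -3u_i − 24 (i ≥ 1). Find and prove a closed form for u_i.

Claim: u_i = -2·(-3)^i − 6.

Base case: u_1 = 0, and -2·(-3)^1 − 6 = 6 − 6 = 0.
Assume u_k = -2·(-3)^k − 6 for some k ≥ 1.
Then u_{k+1} = -3u_k − 24 = -3·(-2·(-3)^k − 6) − 24 = 6·(-3)^k + 18 − 24 = -2·(-3)^{k+1} − 6.
So the formula holds for k+1, and by induction u_i = -2·(-3)^i − 6 for all i ≥ 1.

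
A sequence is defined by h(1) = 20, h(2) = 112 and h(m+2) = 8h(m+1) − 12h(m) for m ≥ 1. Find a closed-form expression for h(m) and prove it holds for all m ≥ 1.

Claim: h(m) = 3·6^m + 2^m.

Base cases: h(1) = 20 and 3·6^1 + 2^1 = 20; h(2) = 112 and 3·6^2 + 2^2 = 112.
Assume h(i) = 3·6^i + 2^i for all 1 ≤ i ≤ j, where j ≥ 2.
Then h(j+1) = 8h(j) − 12h(j−1) = 8·(3·6^j + 2^j) − 12·(3·6^{j−1} + 2^{j−1}) = 3·(8·6 − 12)6^{j−1} + (8·2 − 12)2^{j−1} = 108·6^{j−1} + 4·2^{j−1} = 3·6^{j+1} + 2^{j+1}.
This completes the inductive step, so h(m) = 3·6^m + 2^m for all m ≥ 1.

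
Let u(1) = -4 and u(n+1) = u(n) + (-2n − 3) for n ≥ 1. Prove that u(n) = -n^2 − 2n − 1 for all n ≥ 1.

Base case: u(1) = -4, and -1^2 − 2·1 − 1 = -4.
Assume u(r) = -r^2 − 2r − 1.
Then u(r+1) = u(r) + (-2r − 3) = (-r^2 − 2r − 1) + (-2r − 3) = -r^2 − 4r − 4,
and -(r+1)^2 − 2·(r+1) − 1 = -r^2 − 4r − 4.
By induction, u(n) = -n^2 − 2n − 1 for all n ≥ 1.

u(n) = -n^2 − 2n − 1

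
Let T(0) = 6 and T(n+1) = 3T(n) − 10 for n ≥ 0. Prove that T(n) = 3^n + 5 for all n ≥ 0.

Base case: T(0) = 6, and 3^0 + 5 = 1 + 5 = 6.
Assume T(j) = 3^j + 5 for some j ≥ 0.
Then T(j+1) = 3T(j) − 10 = 3·(3^j + 5) − 10 = 3^{j+1} + 15 − 10 = 3^{j+1} + 5.
So the formula holds for j+1, and by induction T(n) = 3^n + 5 for all n ≥ 0.

T(n) = 3^n + 5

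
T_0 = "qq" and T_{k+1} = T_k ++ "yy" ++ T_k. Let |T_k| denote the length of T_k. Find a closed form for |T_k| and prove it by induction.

Claim: |T_k| = 2^{k+2} − 2.

Base case: |T_0| = 2, and 2^{0+2} − 2 = 2.
Assume |T_j| = 2^{j+2} − 2.
Then |T_{j+1}| = |T_j| + 2 + |T_j| = 2|T_j| + 2 = 2(2^{j+2} − 2) + 2 = 2^{j+3} − 4 + 2 = 2^{j+3} − 2.
This completes the inductive step, so |T_k| = 2^{k+2} − 2 for all k ≥ 0.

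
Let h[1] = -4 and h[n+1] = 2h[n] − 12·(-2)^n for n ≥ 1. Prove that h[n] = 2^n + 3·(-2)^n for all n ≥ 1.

Base case: h[1] = -4, and 2^1 + 3·(-2)^1 = 2 − 6 = -4.
Assume h[r] = 2^r + 3·(-2)^r for some r ≥ 1.
Then h[r+1] = 2h[r] − 12·(-2)^r = 2·(2^r + 3·(-2)^r) − 12·(-2)^r = 2^{r+1} + 6·(-2)^r − 12·(-2)^r = 2^{r+1} − 6·(-2)^r = 2^{r+1} + 3·(-2)^{r+1}.
This completes the inductive step, so h[n] = 2^n + 3·(-2)^n for all n ≥ 1.

h[n] = 2^n + 3·(-2)^n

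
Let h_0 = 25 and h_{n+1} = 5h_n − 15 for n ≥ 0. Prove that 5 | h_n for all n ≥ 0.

Base case: h_0 = 25 = 5·5, so 5 | h_0.
Assume 5 | h_k, so h_k = 5t for some integer t.
Then h_{k+1} = 5h_k − 15 = 5·(5t) − 15 = 5(5t − 3), so 5 | h_{k+1}.
Hence 5 | h_n for every n ≥ 0, by induction.

5 | h_n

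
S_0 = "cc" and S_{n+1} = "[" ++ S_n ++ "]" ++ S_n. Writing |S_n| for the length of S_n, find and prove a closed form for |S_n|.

Claim: |S_n| = 2^{n+2} − 2.

Base case: |S_0| = 2, and 2^{0+2} − 2 = 2.
Assume |S_r| = 2^{r+2} − 2.
Then |S_{r+1}| = 1 + |S_r| + 1 + |S_r| = 2|S_r| + 2 = 2(2^{r+2} − 2) + 2 = 2^{r+3} − 4 + 2 = 2^{r+3} − 2.
By induction, |S_n| = 2^{n+2} − 2 for all n ≥ 0.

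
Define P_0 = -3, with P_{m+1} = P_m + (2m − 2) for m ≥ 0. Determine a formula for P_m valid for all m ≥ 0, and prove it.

Claim: P_m = m^2 − 3m − 3.

Base case: P_0 = -3, and 0^2 − 3·0 − 3 = -3.
Assume P_k = k^2 − 3k − 3.
Then P_{k+1} = P_k + (2k − 2) = (k^2 − 3k − 3) + (2k − 2) = k^2 − k − 5,
and (k+1)^2 − 3·(k+1) − 3 = k^2 − k − 5.
This completes the inductive step, so P_m = m^2 − 3m − 3 for all m ≥ 0.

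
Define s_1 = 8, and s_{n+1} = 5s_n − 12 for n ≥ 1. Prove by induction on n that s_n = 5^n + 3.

Base case: s_1 = 8, and 5^1 + 3 = 5 + 3 = 8.
Assume s_m = 5^m + 3 for some m ≥ 1.
Then s_{m+1} = 5s_m − 12 = 5·(5^m + 3) − 12 = 5^{m+1} + 15 − 12 = 5^{m+1} + 3.
By induction, s_n = 5^n + 3 for all n ≥ 1.

s_n = 5^n + 3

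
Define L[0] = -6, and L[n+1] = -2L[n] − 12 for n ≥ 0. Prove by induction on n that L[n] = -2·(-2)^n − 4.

Base case: L[0] = -6, and -2·(-2)^0 − 4 = -2 − 4 = -6.
Assume L[j] = -2·(-2)^j − 4 for some j ≥ 0.
Then L[j+1] = -2L[j] − 12 = -2·(-2·(-2)^j − 4) − 12 = 4·(-2)^j + 8 − 12 = -2·(-2)^{j+1} − 4.
This completes the inductive step, so L[n] = -2·(-2)^n − 4 for all n ≥ 0.

L[n] = -2·(-2)^n − 4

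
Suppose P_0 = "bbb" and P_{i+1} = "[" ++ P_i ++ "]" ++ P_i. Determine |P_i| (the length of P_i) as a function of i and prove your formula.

Claim: |P_i| = 5·2^i − 2.

Base case: |P_0| = 3, and 5·2^0 − 2 = 3.
Assume |P_k| = 5·2^k − 2.
Then |P_{k+1}| = 1 + |P_k| + 1 + |P_k| = 2|P_k| + 2 = 2(5·2^k − 2) + 2 = 5·2^{k+1} − 4 + 2 = 5·2^{k+1} − 2.
So the formula holds for k+1, and by induction |P_i| = 5·2^i − 2 for all i ≥ 0.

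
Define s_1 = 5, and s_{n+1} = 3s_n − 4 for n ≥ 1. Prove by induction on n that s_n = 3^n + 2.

Base case: s_1 = 5, and 3^1 + 2 = 3 + 2 = 5.
Assume s_m = 3^m + 2 for some m ≥ 1.
Then s_{m+1} = 3s_m − 4 = 3·(3^m + 2) − 4 = 3^{m+1} + 6 − 4 = 3^{m+1} + 2.
By induction, s_n = 3^n + 2 for all n ≥ 1.

s_n = 3^n + 2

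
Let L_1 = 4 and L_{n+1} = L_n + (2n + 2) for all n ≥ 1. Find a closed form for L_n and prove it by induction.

Claim: L_n = n^2 + n + 2.

Base case: L_1 = 4, and 1^2 + 1 + 2 = 4.
Assume L_j = j^2 + j + 2.
Then L_{j+1} = L_j + (2j + 2) = (j^2 + j + 2) + (2j + 2) = j^2 + 3j + 4,
and (j+1)^2 + (j+1) + 2 = j^2 + 3j + 4.
This completes the inductive step, so L_n = n^2 + n + 2 for all n ≥ 1.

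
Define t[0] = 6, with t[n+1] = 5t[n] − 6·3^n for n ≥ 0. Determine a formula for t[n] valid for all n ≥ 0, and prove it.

Claim: t[n] = 3·5^n + 3·3^n.

Base case: t[0] = 6, and 3·5^0 + 3·3^0 = 3 + 3 = 6.
Assume t[m] = 3·5^m + 3·3^m for some m ≥ 0.
Then t[m+1] = 5t[m] − 6·3^m = 5·(3·5^m + 3·3^m) − 6·3^m = 3·5^{m+1} + 15·3^m − 6·3^m = 3·5^{m+1} + 9·3^m = 3·5^{m+1} + 3·3^{m+1}.
By induction, t[n] = 3·5^n + 3·3^n for all n ≥ 0.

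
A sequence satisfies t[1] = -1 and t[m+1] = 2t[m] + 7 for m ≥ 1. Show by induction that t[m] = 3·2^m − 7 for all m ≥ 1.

Base case: t[1] = -1, and 3·2^1 − 7 = 6 − 7 = -1.
Assume t[j] = 3·2^j − 7 for some j ≥ 1.
Then t[j+1] = 2t[j] + 7 = 2·(3·2^j − 7) + 7 = 6·2^j − 14 + 7 = 3·2^{j+1} − 7.
By induction, t[m] = 3·2^m − 7 for all m ≥ 1.

t[m] = 3·2^m − 7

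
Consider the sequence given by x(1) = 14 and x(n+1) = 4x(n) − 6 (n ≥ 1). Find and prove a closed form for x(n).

Claim: x(n) = 3·4^n + 2.

Base case: x(1) = 14, and 3·4^1 + 2 = 12 + 2 = 14.
Assume x(j) = 3·4^j + 2 for some j ≥ 1.
Then x(j+1) = 4x(j) − 6 = 4·(3·4^j + 2) − 6 = 12·4^j + 8 − 6 = 3·4^{j+1} + 2.
So the formula holds for j+1, and by induction x(n) = 3·4^n + 2 for all n ≥ 1.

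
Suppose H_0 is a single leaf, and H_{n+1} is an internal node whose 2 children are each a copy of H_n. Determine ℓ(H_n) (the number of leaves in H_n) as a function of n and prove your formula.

Claim: ℓ(H_n) = 2^n.

Base case: ℓ(H_0) = 1, and 2^0 = 1.
Assume ℓ(H_k) = 2^k.
Then ℓ(H_{k+1}) = 2·ℓ(H_k) = 2·2^k = 2^{k+1}.
So the formula holds for k+1, and by induction ℓ(H_n) = 2^n for all n ≥ 0.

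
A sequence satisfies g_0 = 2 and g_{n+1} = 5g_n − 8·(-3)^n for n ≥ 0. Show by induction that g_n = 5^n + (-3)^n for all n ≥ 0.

Base case: g_0 = 2, and 5^0 + (-3)^0 = 1 + 1 = 2.
Assume g_j = 5^j + (-3)^j for some j ≥ 0.
Then g_{j+1} = 5g_j − 8·(-3)^j = 5·(5^j + (-3)^j) − 8·(-3)^j = 5^{j+1} + 5·(-3)^j − 8·(-3)^j = 5^{j+1} − 3·(-3)^j = 5^{j+1} + (-3)^{j+1}.
Hence g_n = 5^n + (-3)^n for every n ≥ 0, by induction.

g_n = 5^n + (-3)^n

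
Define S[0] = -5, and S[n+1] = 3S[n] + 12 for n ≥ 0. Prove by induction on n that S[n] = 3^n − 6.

Base case: S[0] = -5, and 3^0 − 6 = 1 − 6 = -5.
Assume S[m] = 3^m − 6 for some m ≥ 0.
Then S[m+1] = 3S[m] + 12 = 3·(3^m − 6) + 12 = 3^{m+1} − 18 + 12 = 3^{m+1} − 6.
This completes the inductive step, so S[n] = 3^n − 6 for all n ≥ 0.

S[n] = 3^n − 6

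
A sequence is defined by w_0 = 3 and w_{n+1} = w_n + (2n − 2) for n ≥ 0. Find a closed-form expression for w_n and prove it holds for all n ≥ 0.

Claim: w_n = n^2 − 3n + 3.

Base case: w_0 = 3, and 0^2 − 3·0 + 3 = 3.
Assume w_j = j^2 − 3j + 3.
Then w_{j+1} = w_j + (2j − 2) = (j^2 − 3j + 3) + (2j − 2) = j^2 − j + 1,
and (j+1)^2 − 3·(j+1) + 3 = j^2 − j + 1.
Hence w_n = n^2 − 3n + 3 for every n ≥ 0, by induction.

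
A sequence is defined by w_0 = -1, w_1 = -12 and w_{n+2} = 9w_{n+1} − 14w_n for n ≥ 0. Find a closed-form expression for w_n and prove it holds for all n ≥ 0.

Claim: w_n = 2^n − 2·7^n.

Base cases: w_0 = -1 and 2^0 − 2·7^0 = -1; w_1 = -12 and 2^1 − 2·7^1 = -12.
Assume w_j = 2^j − 2·7^j for all 0 ≤ j ≤ m, where m ≥ 1.
Then w_{m+1} = 9w_m − 14w_{m−1} = 9·(2^m − 2·7^m) − 14·(2^{m−1} − 2·7^{m−1}) = (9·2 − 14)2^{m−1} − 2·(9·7 − 14)7^{m−1} = 4·2^{m−1} − 98·7^{m−1} = 2^{m+1} − 2·7^{m+1}.
So the formula holds for m+1, and by strong induction w_n = 2^n − 2·7^n for all n ≥ 0.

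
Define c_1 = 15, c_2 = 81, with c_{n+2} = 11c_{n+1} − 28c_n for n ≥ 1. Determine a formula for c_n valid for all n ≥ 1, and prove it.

Claim: c_n = 2·4^n + 7^n.

Base cases: c_1 = 15 and 2·4^1 + 7^1 = 15; c_2 = 81 and 2·4^2 + 7^2 = 81.
Assume c_j = 2·4^j + 7^j for all 1 ≤ j ≤ r, where r ≥ 2.
Then c_{r+1} = 11c_r − 28c_{r−1} = 11·(2·4^r + 7^r) − 28·(2·4^{r−1} + 7^{r−1}) = 2·(11·4 − 28)4^{r−1} + (11·7 − 28)7^{r−1} = 32·4^{r−1} + 49·7^{r−1} = 2·4^{r+1} + 7^{r+1}.
Hence c_n = 2·4^n + 7^n for every n ≥ 1, by strong induction.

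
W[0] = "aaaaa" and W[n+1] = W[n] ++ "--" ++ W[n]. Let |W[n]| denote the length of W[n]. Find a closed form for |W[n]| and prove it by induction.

Claim: |W[n]| = 7·2^n − 2.

Base case: |W[0]| = 5, and 7·2^0 − 2 = 5.
Assume |W[r]| = 7·2^r − 2.
Then |W[r+1]| = |W[r]| + 2 + |W[r]| = 2|W[r]| + 2 = 2(7·2^r − 2) + 2 = 7·2^{r+1} − 4 + 2 = 7·2^{r+1} − 2.
So the formula holds for r+1, and by induction |W[n]| = 7·2^n − 2 for all n ≥ 0.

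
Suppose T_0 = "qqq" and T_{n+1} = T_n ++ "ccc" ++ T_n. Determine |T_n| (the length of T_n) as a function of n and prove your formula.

Claim: |T_n| = 6·2^n − 3.

Base case: |T_0| = 3, and 6·2^0 − 3 = 3.
Assume |T_k| = 6·2^k − 3.
Then |T_{k+1}| = |T_k| + 3 + |T_k| = 2|T_k| + 3 = 2(6·2^k − 3) + 3 = 6·2^{k+1} − 6 + 3 = 6·2^{k+1} − 3.
By induction, |T_n| = 6·2^n − 3 for all n ≥ 0.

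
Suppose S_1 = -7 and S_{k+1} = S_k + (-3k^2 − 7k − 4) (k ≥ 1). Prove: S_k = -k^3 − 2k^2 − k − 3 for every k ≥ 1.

Base case: S_1 = -7, and -1^3 − 2·1^2 − 1 − 3 = -7.
Assume S_r = -r^3 − 2r^2 − r − 3.
Then S_{r+1} = S_r + (-3r^2 − 7r − 4) = (-r^3 − 2r^2 − r − 3) + (-3r^2 − 7r − 4) = -r^3 − 5r^2 − 8r − 7,
and -(r+1)^3 − 2·(r+1)^2 − (r+1) − 3 = -r^3 − 5r^2 − 8r − 7.
By induction, S_k = -k^3 − 2k^2 − k − 3 for all k ≥ 1.

S_k = -k^3 − 2k^2 − k − 3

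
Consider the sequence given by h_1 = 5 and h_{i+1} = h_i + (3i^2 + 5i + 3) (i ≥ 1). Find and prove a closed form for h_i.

Claim: h_i = i^3 + i^2 + i + 2.

Base case: h_1 = 5, and 1^3 + 1^2 + 1 + 2 = 5.
Assume h_m = m^3 + m^2 + m + 2.
Then h_{m+1} = h_m + (3m^2 + 5m + 3) = (m^3 + m^2 + m + 2) + (3m^2 + 5m + 3) = m^3 + 4m^2 + 6m + 5,
and (m+1)^3 + (m+1)^2 + (m+1) + 2 = m^3 + 4m^2 + 6m + 5.
By induction, h_i = i^3 + i^2 + i + 2 for all i ≥ 1.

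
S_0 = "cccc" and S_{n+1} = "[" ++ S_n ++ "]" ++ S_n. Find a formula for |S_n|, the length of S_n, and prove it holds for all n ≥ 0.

Claim: |S_n| = 6·2^n − 2.

Base case: |S_0| = 4, and 6·2^0 − 2 = 4.
Assume |S_k| = 6·2^k − 2.
Then |S_{k+1}| = 1 + |S_k| + 1 + |S_k| = 2|S_k| + 2 = 2(6·2^k − 2) + 2 = 6·2^{k+1} − 4 + 2 = 6·2^{k+1} − 2.
So the formula holds for k+1, and by induction |S_n| = 6·2^n − 2 for all n ≥ 0.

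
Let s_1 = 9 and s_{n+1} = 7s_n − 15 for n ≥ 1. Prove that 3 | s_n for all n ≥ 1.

Base case: s_1 = 9 = 3·3, so 3 | s_1.
Assume 3 | s_r, so s_r = 3t for some integer t.
Then s_{r+1} = 7s_r − 15 = 7·(3t) − 15 = 3(7t − 5), so 3 | s_{r+1}.
This completes the inductive step, so 3 | s_n for all n ≥ 1.

3 | s_n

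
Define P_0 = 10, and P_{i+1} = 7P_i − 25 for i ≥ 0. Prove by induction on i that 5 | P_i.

Base case: P_0 = 10 = 5·2, so 5 | P_0.
Assume 5 | P_k, so P_k = 5t for some integer t.
Then P_{k+1} = 7P_k − 25 = 7·(5t) − 25 = 5(7t − 5), so 5 | P_{k+1}.
So the property holds for k+1, and by induction 5 | P_i for all i ≥ 0.

5 | P_i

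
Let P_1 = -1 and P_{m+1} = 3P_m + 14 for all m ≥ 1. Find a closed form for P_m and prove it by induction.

Claim: P_m = 2·3^m − 7.

Base case: P_1 = -1, and 2·3^1 − 7 = 6 − 7 = -1.
Assume P_j = 2·3^j − 7 for some j ≥ 1.
Then P_{j+1} = 3P_j + 14 = 3·(2·3^j − 7) + 14 = 6·3^j − 21 + 14 = 2·3^{j+1} − 7.
Hence P_m = 2·3^m − 7 for every m ≥ 1, by induction.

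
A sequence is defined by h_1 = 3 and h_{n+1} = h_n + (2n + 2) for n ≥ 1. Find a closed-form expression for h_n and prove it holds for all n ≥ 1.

Claim: h_n = n^2 + n + 1.

Base case: h_1 = 3, and 1^2 + 1 + 1 = 3.
Assume h_m = m^2 + m + 1.
Then h_{m+1} = h_m + (2m + 2) = (m^2 + m + 1) + (2m + 2) = m^2 + 3m + 3,
and (m+1)^2 + (m+1) + 1 = m^2 + 3m + 3.
Hence h_n = n^2 + n + 1 for every n ≥ 1, by induction.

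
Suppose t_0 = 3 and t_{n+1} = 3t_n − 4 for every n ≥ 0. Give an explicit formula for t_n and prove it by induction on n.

Claim: t_n = 3^n + 2.

Base case: t_0 = 3, and 3^0 + 2 = 1 + 2 = 3.
Assume t_j = 3^j + 2 for some j ≥ 0.
Then t_{j+1} = 3t_j − 4 = 3·(3^j + 2) − 4 = 3^{j+1} + 6 − 4 = 3^{j+1} + 2.
This completes the inductive step, so t_n = 3^n + 2 for all n ≥ 0.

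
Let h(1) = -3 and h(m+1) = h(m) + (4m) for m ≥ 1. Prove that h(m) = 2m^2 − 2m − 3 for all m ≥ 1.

Base case: h(1) = -3, and 2·1^2 − 2·1 − 3 = -3.
Assume h(j) = 2j^2 − 2j − 3.
Then h(j+1) = h(j) + (4j) = (2j^2 − 2j − 3) + (4j) = 2j^2 + 2j − 3,
and 2·(j+1)^2 − 2·(j+1) − 3 = 2j^2 + 2j − 3.
This completes the inductive step, so h(m) = 2m^2 − 2m − 3 for all m ≥ 1.

h(m) = 2m^2 − 2m − 3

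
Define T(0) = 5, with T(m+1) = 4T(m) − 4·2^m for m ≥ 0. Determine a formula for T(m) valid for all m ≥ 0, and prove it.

Claim: T(m) = 3·4^m + 2·2^m.

Base case: T(0) = 5, and 3·4^0 + 2·2^0 = 3 + 2 = 5.
Assume T(r) = 3·4^r + 2·2^r for some r ≥ 0.
Then T(r+1) = 4T(r) − 4·2^r = 4·(3·4^r + 2·2^r) − 4·2^r = 3·4^{r+1} + 8·2^r − 4·2^r = 3·4^{r+1} + 4·2^r = 3·4^{r+1} + 2·2^{r+1}.
Hence T(m) = 3·4^m + 2·2^m for every m ≥ 0, by induction.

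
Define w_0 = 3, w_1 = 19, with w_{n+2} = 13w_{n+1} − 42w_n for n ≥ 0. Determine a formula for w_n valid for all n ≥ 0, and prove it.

Claim: w_n = 2·6^n + 7^n.

Base cases: w_0 = 3 and 2·6^0 + 7^0 = 3; w_1 = 19 and 2·6^1 + 7^1 = 19.
Assume w_i = 2·6^i + 7^i for all 0 ≤ i ≤ j, where j ≥ 1.
Then w_{j+1} = 13w_j − 42w_{j−1} = 13·(2·6^j + 7^j) − 42·(2·6^{j−1} + 7^{j−1}) = 2·(13·6 − 42)6^{j−1} + (13·7 − 42)7^{j−1} = 72·6^{j−1} + 49·7^{j−1} = 2·6^{j+1} + 7^{j+1}.
By strong induction, w_n = 2·6^n + 7^n for all n ≥ 0.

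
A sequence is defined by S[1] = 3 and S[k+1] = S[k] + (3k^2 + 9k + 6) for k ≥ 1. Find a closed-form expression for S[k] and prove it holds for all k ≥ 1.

Claim: S[k] = k^3 + 3k^2 + 2k − 3.

Base case: S[1] = 3, and 1^3 + 3·1^2 + 2·1 − 3 = 3.
Assume S[j] = j^3 + 3j^2 + 2j − 3.
Then S[j+1] = S[j] + (3j^2 + 9j + 6) = (j^3 + 3j^2 + 2j − 3) + (3j^2 + 9j + 6) = j^3 + 6j^2 + 11j + 3,
and (j+1)^3 + 3·(j+1)^2 + 2·(j+1) − 3 = j^3 + 6j^2 + 11j + 3.
Hence S[k] = k^3 + 3k^2 + 2k − 3 for every k ≥ 1, by induction.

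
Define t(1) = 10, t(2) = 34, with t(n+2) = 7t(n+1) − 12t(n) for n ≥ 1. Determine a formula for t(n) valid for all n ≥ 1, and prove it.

Claim: t(n) = 4^n + 2·3^n.

Base cases: t(1) = 10 and 4^1 + 2·3^1 = 10; t(2) = 34 and 4^2 + 2·3^2 = 34.
Assume t(j) = 4^j + 2·3^j for all 1 ≤ j ≤ k, where k ≥ 2.
Then t(k+1) = 7t(k) − 12t(k−1) = 7·(4^k + 2·3^k) − 12·(4^{k−1} + 2·3^{k−1}) = (7·4 − 12)4^{k−1} + 2·(7·3 − 12)3^{k−1} = 16·4^{k−1} + 18·3^{k−1} = 4^{k+1} + 2·3^{k+1}.
Hence t(n) = 4^n + 2·3^n for every n ≥ 1, by strong induction.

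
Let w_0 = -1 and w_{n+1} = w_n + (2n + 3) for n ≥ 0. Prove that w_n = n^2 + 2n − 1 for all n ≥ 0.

Base case: w_0 = -1, and 0^2 + 2·0 − 1 = -1.
Assume w_j = j^2 + 2j − 1.
Then w_{j+1} = w_j + (2j + 3) = (j^2 + 2j − 1) + (2j + 3) = j^2 + 4j + 2,
and (j+1)^2 + 2·(j+1) − 1 = j^2 + 4j + 2.
This completes the inductive step, so w_n = n^2 + 2n − 1 for all n ≥ 0.

w_n = n^2 + 2n − 1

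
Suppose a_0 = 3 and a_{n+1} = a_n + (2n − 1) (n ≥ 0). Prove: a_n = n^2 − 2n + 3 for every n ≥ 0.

Base case: a_0 = 3, and 0^2 − 2·0 + 3 = 3.
Assume a_j = j^2 − 2j + 3.
Then a_{j+1} = a_j + (2j − 1) = (j^2 − 2j + 3) + (2j − 1) = j^2 + 2,
and (j+1)^2 − 2·(j+1) + 3 = j^2 + 2.
This completes the inductive step, so a_n = n^2 − 2n + 3 for all n ≥ 0.

a_n = n^2 − 2n + 3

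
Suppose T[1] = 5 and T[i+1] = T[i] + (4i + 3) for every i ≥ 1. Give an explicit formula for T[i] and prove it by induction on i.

Claim: T[i] = 2i^2 + i + 2.

Base case: T[1] = 5, and 2·1^2 + 1 + 2 = 5.
Assume T[r] = 2r^2 + r + 2.
Then T[r+1] = T[r] + (4r + 3) = (2r^2 + r + 2) + (4r + 3) = 2r^2 + 5r + 5,
and 2·(r+1)^2 + (r+1) + 2 = 2r^2 + 5r + 5.
By induction, T[i] = 2i^2 + i + 2 for all i ≥ 1.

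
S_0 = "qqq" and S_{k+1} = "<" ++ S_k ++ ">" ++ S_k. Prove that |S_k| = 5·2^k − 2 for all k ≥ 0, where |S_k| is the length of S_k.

Base case: |S_0| = 3, and 5·2^0 − 2 = 3.
Assume |S_j| = 5·2^j − 2.
Then |S_{j+1}| = 1 + |S_j| + 1 + |S_j| = 2|S_j| + 2 = 2(5·2^j − 2) + 2 = 5·2^{j+1} − 4 + 2 = 5·2^{j+1} − 2.
So the formula holds for j+1, and by induction |S_k| = 5·2^k − 2 for all k ≥ 0.

|S_k| = 5·2^k − 2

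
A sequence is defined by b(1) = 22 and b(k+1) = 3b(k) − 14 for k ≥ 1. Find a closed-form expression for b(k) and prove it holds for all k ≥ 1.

Claim: b(k) = 5·3^k + 7.

Base case: b(1) = 22, and 5·3^1 + 7 = 15 + 7 = 22.
Assume b(m) = 5·3^m + 7 for some m ≥ 1.
Then b(m+1) = 3b(m) − 14 = 3·(5·3^m + 7) − 14 = 15·3^m + 21 − 14 = 5·3^{m+1} + 7.
Hence b(k) = 5·3^k + 7 for every k ≥ 1, by induction.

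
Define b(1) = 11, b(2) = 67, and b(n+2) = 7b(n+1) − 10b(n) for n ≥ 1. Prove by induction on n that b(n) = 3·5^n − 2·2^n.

Base cases: b(1) = 11 and 3·5^1 − 2·2^1 = 11; b(2) = 67 and 3·5^2 − 2·2^2 = 67.
Assume b(i) = 3·5^i − 2·2^i for all 1 ≤ i ≤ j, where j ≥ 2.
Then b(j+1) = 7b(j) − 10b(j−1) = 7·(3·5^j − 2·2^j) − 10·(3·5^{j−1} − 2·2^{j−1}) = 3·(7·5 − 10)5^{j−1} − 2·(7·2 − 10)2^{j−1} = 75·5^{j−1} − 8·2^{j−1} = 3·5^{j+1} − 2·2^{j+1}.
By strong induction, b(n) = 3·5^n − 2·2^n for all n ≥ 1.

b(n) = 3·5^n − 2·2^n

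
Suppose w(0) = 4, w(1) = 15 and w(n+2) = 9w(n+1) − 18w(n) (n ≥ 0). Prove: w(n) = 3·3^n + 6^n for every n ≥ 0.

Base cases: w(0) = 4 and 3·3^0 + 6^0 = 4; w(1) = 15 and 3·3^1 + 6^1 = 15.
Assume w(j) = 3·3^j + 6^j for all 0 ≤ j ≤ k, where k ≥ 1.
Then w(k+1) = 9w(k) − 18w(k−1) = 9·(3·3^k + 6^k) − 18·(3·3^{k−1} + 6^{k−1}) = 3·(9·3 − 18)3^{k−1} + (9·6 − 18)6^{k−1} = 27·3^{k−1} + 36·6^{k−1} = 3·3^{k+1} + 6^{k+1}.
Hence w(n) = 3·3^n + 6^n for every n ≥ 0, by strong induction.

w(n) = 3·3^n + 6^n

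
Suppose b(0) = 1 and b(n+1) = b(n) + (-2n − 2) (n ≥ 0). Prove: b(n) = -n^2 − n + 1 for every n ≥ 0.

Base case: b(0) = 1, and -0^2 − 0 + 1 = 1.
Assume b(k) = -k^2 − k + 1.
Then b(k+1) = b(k) + (-2k − 2) = (-k^2 − k + 1) + (-2k − 2) = -k^2 − 3k − 1,
and -(k+1)^2 − (k+1) + 1 = -k^2 − 3k − 1.
This completes the inductive step, so b(n) = -n^2 − n + 1 for all n ≥ 0.

b(n) = -n^2 − n + 1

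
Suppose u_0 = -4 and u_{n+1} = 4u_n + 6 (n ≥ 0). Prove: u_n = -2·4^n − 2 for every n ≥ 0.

Base case: u_0 = -4, and -2·4^0 − 2 = -2 − 2 = -4.
Assume u_j = -2·4^j − 2 for some j ≥ 0.
Then u_{j+1} = 4u_j + 6 = 4·(-2·4^j − 2) + 6 = -8·4^j − 8 + 6 = -2·4^{j+1} − 2.
This completes the inductive step, so u_n = -2·4^n − 2 for all n ≥ 0.

u_n = -2·4^n − 2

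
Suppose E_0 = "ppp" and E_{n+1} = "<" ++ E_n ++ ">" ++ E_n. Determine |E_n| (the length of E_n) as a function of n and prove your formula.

Claim: |E_n| = 5·2^n − 2.

Base case: |E_0| = 3, and 5·2^0 − 2 = 3.
Assume |E_j| = 5·2^j − 2.
Then |E_{j+1}| = 1 + |E_j| + 1 + |E_j| = 2|E_j| + 2 = 2(5·2^j − 2) + 2 = 5·2^{j+1} − 4 + 2 = 5·2^{j+1} − 2.
This completes the inductive step, so |E_n| = 5·2^n − 2 for all n ≥ 0.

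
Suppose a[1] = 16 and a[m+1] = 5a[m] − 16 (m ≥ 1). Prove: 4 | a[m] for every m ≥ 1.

Base case: a[1] = 16 = 4·4, so 4 | a[1].
Assume 4 | a[j], so a[j] = 4t for some integer t.
Then a[j+1] = 5a[j] − 16 = 5·(4t) − 16 = 4(5t − 4), so 4 | a[j+1].
This completes the inductive step, so 4 | a[m] for all m ≥ 1.

4 | a[m]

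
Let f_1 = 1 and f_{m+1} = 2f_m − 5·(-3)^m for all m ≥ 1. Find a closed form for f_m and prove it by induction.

Claim: f_m = 2·2^m + (-3)^m.

Base case: f_1 = 1, and 2·2^1 + (-3)^1 = 4 − 3 = 1.
Assume f_j = 2·2^j + (-3)^j for some j ≥ 1.
Then f_{j+1} = 2f_j − 5·(-3)^j = 2·(2·2^j + (-3)^j) − 5·(-3)^j = 2·2^{j+1} + 2·(-3)^j − 5·(-3)^j = 2·2^{j+1} − 3·(-3)^j = 2·2^{j+1} + (-3)^{j+1}.
So the formula holds for j+1, and by induction f_m = 2·2^m + (-3)^m for all m ≥ 1.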